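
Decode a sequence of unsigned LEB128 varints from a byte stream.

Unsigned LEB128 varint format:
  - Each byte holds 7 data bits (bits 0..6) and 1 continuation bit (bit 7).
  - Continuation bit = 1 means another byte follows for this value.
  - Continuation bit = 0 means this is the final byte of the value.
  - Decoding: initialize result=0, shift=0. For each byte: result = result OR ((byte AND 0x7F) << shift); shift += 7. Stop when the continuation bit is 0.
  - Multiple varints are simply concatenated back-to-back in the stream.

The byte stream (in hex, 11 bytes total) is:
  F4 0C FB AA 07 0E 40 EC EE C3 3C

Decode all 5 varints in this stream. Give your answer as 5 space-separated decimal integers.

  byte[0]=0xF4 cont=1 payload=0x74=116: acc |= 116<<0 -> acc=116 shift=7
  byte[1]=0x0C cont=0 payload=0x0C=12: acc |= 12<<7 -> acc=1652 shift=14 [end]
Varint 1: bytes[0:2] = F4 0C -> value 1652 (2 byte(s))
  byte[2]=0xFB cont=1 payload=0x7B=123: acc |= 123<<0 -> acc=123 shift=7
  byte[3]=0xAA cont=1 payload=0x2A=42: acc |= 42<<7 -> acc=5499 shift=14
  byte[4]=0x07 cont=0 payload=0x07=7: acc |= 7<<14 -> acc=120187 shift=21 [end]
Varint 2: bytes[2:5] = FB AA 07 -> value 120187 (3 byte(s))
  byte[5]=0x0E cont=0 payload=0x0E=14: acc |= 14<<0 -> acc=14 shift=7 [end]
Varint 3: bytes[5:6] = 0E -> value 14 (1 byte(s))
  byte[6]=0x40 cont=0 payload=0x40=64: acc |= 64<<0 -> acc=64 shift=7 [end]
Varint 4: bytes[6:7] = 40 -> value 64 (1 byte(s))
  byte[7]=0xEC cont=1 payload=0x6C=108: acc |= 108<<0 -> acc=108 shift=7
  byte[8]=0xEE cont=1 payload=0x6E=110: acc |= 110<<7 -> acc=14188 shift=14
  byte[9]=0xC3 cont=1 payload=0x43=67: acc |= 67<<14 -> acc=1111916 shift=21
  byte[10]=0x3C cont=0 payload=0x3C=60: acc |= 60<<21 -> acc=126941036 shift=28 [end]
Varint 5: bytes[7:11] = EC EE C3 3C -> value 126941036 (4 byte(s))

Answer: 1652 120187 14 64 126941036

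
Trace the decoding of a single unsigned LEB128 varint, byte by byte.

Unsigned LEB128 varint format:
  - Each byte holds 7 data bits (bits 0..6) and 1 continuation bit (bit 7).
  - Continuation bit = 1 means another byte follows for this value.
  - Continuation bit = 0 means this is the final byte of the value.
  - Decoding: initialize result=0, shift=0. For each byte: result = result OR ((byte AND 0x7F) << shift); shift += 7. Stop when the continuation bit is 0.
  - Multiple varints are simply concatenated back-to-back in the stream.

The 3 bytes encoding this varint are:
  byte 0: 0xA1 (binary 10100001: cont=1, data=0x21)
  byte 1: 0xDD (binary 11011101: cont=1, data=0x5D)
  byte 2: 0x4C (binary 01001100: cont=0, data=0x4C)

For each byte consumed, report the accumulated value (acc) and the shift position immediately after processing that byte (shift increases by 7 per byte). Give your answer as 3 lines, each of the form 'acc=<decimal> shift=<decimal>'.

byte 0=0xA1: payload=0x21=33, contrib = 33<<0 = 33; acc -> 33, shift -> 7
byte 1=0xDD: payload=0x5D=93, contrib = 93<<7 = 11904; acc -> 11937, shift -> 14
byte 2=0x4C: payload=0x4C=76, contrib = 76<<14 = 1245184; acc -> 1257121, shift -> 21

Answer: acc=33 shift=7
acc=11937 shift=14
acc=1257121 shift=21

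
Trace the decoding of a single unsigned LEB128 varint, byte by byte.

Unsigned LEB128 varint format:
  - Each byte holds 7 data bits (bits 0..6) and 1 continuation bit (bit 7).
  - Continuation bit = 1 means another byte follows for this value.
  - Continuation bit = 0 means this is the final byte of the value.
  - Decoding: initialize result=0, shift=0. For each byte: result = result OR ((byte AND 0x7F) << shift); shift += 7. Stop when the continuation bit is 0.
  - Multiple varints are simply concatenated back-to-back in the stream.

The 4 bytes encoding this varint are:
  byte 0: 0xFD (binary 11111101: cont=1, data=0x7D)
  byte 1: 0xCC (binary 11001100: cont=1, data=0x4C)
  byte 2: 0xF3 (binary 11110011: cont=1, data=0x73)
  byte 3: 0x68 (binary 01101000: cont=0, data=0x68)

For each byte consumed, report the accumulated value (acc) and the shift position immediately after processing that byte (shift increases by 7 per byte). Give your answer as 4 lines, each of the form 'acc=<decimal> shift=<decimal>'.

byte 0=0xFD: payload=0x7D=125, contrib = 125<<0 = 125; acc -> 125, shift -> 7
byte 1=0xCC: payload=0x4C=76, contrib = 76<<7 = 9728; acc -> 9853, shift -> 14
byte 2=0xF3: payload=0x73=115, contrib = 115<<14 = 1884160; acc -> 1894013, shift -> 21
byte 3=0x68: payload=0x68=104, contrib = 104<<21 = 218103808; acc -> 219997821, shift -> 28

Answer: acc=125 shift=7
acc=9853 shift=14
acc=1894013 shift=21
acc=219997821 shift=28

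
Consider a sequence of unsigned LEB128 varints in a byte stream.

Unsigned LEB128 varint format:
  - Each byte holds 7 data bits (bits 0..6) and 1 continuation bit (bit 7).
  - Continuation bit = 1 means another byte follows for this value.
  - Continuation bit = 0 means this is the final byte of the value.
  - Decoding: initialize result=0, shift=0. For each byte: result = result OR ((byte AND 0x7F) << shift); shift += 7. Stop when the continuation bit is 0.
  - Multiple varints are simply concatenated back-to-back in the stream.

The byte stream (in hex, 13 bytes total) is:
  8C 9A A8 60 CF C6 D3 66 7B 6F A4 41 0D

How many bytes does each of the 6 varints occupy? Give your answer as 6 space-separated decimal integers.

Answer: 4 4 1 1 2 1

Derivation:
  byte[0]=0x8C cont=1 payload=0x0C=12: acc |= 12<<0 -> acc=12 shift=7
  byte[1]=0x9A cont=1 payload=0x1A=26: acc |= 26<<7 -> acc=3340 shift=14
  byte[2]=0xA8 cont=1 payload=0x28=40: acc |= 40<<14 -> acc=658700 shift=21
  byte[3]=0x60 cont=0 payload=0x60=96: acc |= 96<<21 -> acc=201985292 shift=28 [end]
Varint 1: bytes[0:4] = 8C 9A A8 60 -> value 201985292 (4 byte(s))
  byte[4]=0xCF cont=1 payload=0x4F=79: acc |= 79<<0 -> acc=79 shift=7
  byte[5]=0xC6 cont=1 payload=0x46=70: acc |= 70<<7 -> acc=9039 shift=14
  byte[6]=0xD3 cont=1 payload=0x53=83: acc |= 83<<14 -> acc=1368911 shift=21
  byte[7]=0x66 cont=0 payload=0x66=102: acc |= 102<<21 -> acc=215278415 shift=28 [end]
Varint 2: bytes[4:8] = CF C6 D3 66 -> value 215278415 (4 byte(s))
  byte[8]=0x7B cont=0 payload=0x7B=123: acc |= 123<<0 -> acc=123 shift=7 [end]
Varint 3: bytes[8:9] = 7B -> value 123 (1 byte(s))
  byte[9]=0x6F cont=0 payload=0x6F=111: acc |= 111<<0 -> acc=111 shift=7 [end]
Varint 4: bytes[9:10] = 6F -> value 111 (1 byte(s))
  byte[10]=0xA4 cont=1 payload=0x24=36: acc |= 36<<0 -> acc=36 shift=7
  byte[11]=0x41 cont=0 payload=0x41=65: acc |= 65<<7 -> acc=8356 shift=14 [end]
Varint 5: bytes[10:12] = A4 41 -> value 8356 (2 byte(s))
  byte[12]=0x0D cont=0 payload=0x0D=13: acc |= 13<<0 -> acc=13 shift=7 [end]
Varint 6: bytes[12:13] = 0D -> value 13 (1 byte(s))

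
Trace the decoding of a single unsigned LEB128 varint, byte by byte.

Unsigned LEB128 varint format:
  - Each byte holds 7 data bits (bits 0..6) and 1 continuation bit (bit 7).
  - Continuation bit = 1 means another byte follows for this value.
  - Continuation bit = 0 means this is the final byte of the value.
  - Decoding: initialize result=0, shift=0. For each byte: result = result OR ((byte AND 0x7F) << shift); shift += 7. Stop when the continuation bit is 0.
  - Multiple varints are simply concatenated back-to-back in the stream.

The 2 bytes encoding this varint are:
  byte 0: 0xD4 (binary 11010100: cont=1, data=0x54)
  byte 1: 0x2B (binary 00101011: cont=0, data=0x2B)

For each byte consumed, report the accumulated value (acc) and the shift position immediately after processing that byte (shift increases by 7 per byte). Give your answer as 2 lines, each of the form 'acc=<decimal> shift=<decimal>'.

Answer: acc=84 shift=7
acc=5588 shift=14

Derivation:
byte 0=0xD4: payload=0x54=84, contrib = 84<<0 = 84; acc -> 84, shift -> 7
byte 1=0x2B: payload=0x2B=43, contrib = 43<<7 = 5504; acc -> 5588, shift -> 14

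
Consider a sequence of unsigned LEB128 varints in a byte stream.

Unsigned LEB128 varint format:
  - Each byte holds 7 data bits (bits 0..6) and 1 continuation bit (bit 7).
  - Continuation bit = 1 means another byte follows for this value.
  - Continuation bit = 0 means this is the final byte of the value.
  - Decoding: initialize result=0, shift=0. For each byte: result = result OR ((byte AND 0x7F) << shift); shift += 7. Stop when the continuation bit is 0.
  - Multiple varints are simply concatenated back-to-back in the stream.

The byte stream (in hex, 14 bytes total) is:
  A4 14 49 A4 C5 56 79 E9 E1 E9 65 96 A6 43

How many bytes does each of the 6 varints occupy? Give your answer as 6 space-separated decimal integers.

  byte[0]=0xA4 cont=1 payload=0x24=36: acc |= 36<<0 -> acc=36 shift=7
  byte[1]=0x14 cont=0 payload=0x14=20: acc |= 20<<7 -> acc=2596 shift=14 [end]
Varint 1: bytes[0:2] = A4 14 -> value 2596 (2 byte(s))
  byte[2]=0x49 cont=0 payload=0x49=73: acc |= 73<<0 -> acc=73 shift=7 [end]
Varint 2: bytes[2:3] = 49 -> value 73 (1 byte(s))
  byte[3]=0xA4 cont=1 payload=0x24=36: acc |= 36<<0 -> acc=36 shift=7
  byte[4]=0xC5 cont=1 payload=0x45=69: acc |= 69<<7 -> acc=8868 shift=14
  byte[5]=0x56 cont=0 payload=0x56=86: acc |= 86<<14 -> acc=1417892 shift=21 [end]
Varint 3: bytes[3:6] = A4 C5 56 -> value 1417892 (3 byte(s))
  byte[6]=0x79 cont=0 payload=0x79=121: acc |= 121<<0 -> acc=121 shift=7 [end]
Varint 4: bytes[6:7] = 79 -> value 121 (1 byte(s))
  byte[7]=0xE9 cont=1 payload=0x69=105: acc |= 105<<0 -> acc=105 shift=7
  byte[8]=0xE1 cont=1 payload=0x61=97: acc |= 97<<7 -> acc=12521 shift=14
  byte[9]=0xE9 cont=1 payload=0x69=105: acc |= 105<<14 -> acc=1732841 shift=21
  byte[10]=0x65 cont=0 payload=0x65=101: acc |= 101<<21 -> acc=213545193 shift=28 [end]
Varint 5: bytes[7:11] = E9 E1 E9 65 -> value 213545193 (4 byte(s))
  byte[11]=0x96 cont=1 payload=0x16=22: acc |= 22<<0 -> acc=22 shift=7
  byte[12]=0xA6 cont=1 payload=0x26=38: acc |= 38<<7 -> acc=4886 shift=14
  byte[13]=0x43 cont=0 payload=0x43=67: acc |= 67<<14 -> acc=1102614 shift=21 [end]
Varint 6: bytes[11:14] = 96 A6 43 -> value 1102614 (3 byte(s))

Answer: 2 1 3 1 4 3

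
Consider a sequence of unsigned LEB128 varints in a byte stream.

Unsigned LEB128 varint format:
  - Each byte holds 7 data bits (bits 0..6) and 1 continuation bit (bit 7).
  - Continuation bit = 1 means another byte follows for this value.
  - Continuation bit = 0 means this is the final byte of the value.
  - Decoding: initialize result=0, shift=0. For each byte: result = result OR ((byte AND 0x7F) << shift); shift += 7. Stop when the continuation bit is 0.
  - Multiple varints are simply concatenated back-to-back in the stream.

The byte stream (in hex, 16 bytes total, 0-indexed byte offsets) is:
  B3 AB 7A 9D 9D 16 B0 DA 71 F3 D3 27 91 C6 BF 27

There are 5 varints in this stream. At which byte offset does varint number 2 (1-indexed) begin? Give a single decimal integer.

  byte[0]=0xB3 cont=1 payload=0x33=51: acc |= 51<<0 -> acc=51 shift=7
  byte[1]=0xAB cont=1 payload=0x2B=43: acc |= 43<<7 -> acc=5555 shift=14
  byte[2]=0x7A cont=0 payload=0x7A=122: acc |= 122<<14 -> acc=2004403 shift=21 [end]
Varint 1: bytes[0:3] = B3 AB 7A -> value 2004403 (3 byte(s))
  byte[3]=0x9D cont=1 payload=0x1D=29: acc |= 29<<0 -> acc=29 shift=7
  byte[4]=0x9D cont=1 payload=0x1D=29: acc |= 29<<7 -> acc=3741 shift=14
  byte[5]=0x16 cont=0 payload=0x16=22: acc |= 22<<14 -> acc=364189 shift=21 [end]
Varint 2: bytes[3:6] = 9D 9D 16 -> value 364189 (3 byte(s))
  byte[6]=0xB0 cont=1 payload=0x30=48: acc |= 48<<0 -> acc=48 shift=7
  byte[7]=0xDA cont=1 payload=0x5A=90: acc |= 90<<7 -> acc=11568 shift=14
  byte[8]=0x71 cont=0 payload=0x71=113: acc |= 113<<14 -> acc=1862960 shift=21 [end]
Varint 3: bytes[6:9] = B0 DA 71 -> value 1862960 (3 byte(s))
  byte[9]=0xF3 cont=1 payload=0x73=115: acc |= 115<<0 -> acc=115 shift=7
  byte[10]=0xD3 cont=1 payload=0x53=83: acc |= 83<<7 -> acc=10739 shift=14
  byte[11]=0x27 cont=0 payload=0x27=39: acc |= 39<<14 -> acc=649715 shift=21 [end]
Varint 4: bytes[9:12] = F3 D3 27 -> value 649715 (3 byte(s))
  byte[12]=0x91 cont=1 payload=0x11=17: acc |= 17<<0 -> acc=17 shift=7
  byte[13]=0xC6 cont=1 payload=0x46=70: acc |= 70<<7 -> acc=8977 shift=14
  byte[14]=0xBF cont=1 payload=0x3F=63: acc |= 63<<14 -> acc=1041169 shift=21
  byte[15]=0x27 cont=0 payload=0x27=39: acc |= 39<<21 -> acc=82830097 shift=28 [end]
Varint 5: bytes[12:16] = 91 C6 BF 27 -> value 82830097 (4 byte(s))

Answer: 3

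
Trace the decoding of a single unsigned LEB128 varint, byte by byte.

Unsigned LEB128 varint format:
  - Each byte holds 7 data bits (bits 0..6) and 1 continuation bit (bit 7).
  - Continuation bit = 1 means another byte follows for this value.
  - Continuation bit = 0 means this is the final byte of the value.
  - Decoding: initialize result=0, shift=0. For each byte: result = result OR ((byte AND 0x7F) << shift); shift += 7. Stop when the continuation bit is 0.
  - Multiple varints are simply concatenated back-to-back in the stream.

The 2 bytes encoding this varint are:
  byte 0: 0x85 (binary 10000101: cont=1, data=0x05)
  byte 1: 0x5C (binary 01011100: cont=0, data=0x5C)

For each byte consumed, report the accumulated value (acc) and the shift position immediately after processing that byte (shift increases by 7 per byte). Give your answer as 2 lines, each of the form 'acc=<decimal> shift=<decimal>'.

byte 0=0x85: payload=0x05=5, contrib = 5<<0 = 5; acc -> 5, shift -> 7
byte 1=0x5C: payload=0x5C=92, contrib = 92<<7 = 11776; acc -> 11781, shift -> 14

Answer: acc=5 shift=7
acc=11781 shift=14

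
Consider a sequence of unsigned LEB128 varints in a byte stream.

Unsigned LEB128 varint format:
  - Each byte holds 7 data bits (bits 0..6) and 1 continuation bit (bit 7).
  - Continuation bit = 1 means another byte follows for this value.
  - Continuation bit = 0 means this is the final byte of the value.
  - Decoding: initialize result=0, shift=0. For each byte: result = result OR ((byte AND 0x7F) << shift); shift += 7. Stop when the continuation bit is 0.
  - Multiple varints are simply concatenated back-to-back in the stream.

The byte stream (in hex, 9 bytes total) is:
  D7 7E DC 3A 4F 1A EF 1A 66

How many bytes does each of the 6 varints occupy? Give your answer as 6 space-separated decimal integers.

  byte[0]=0xD7 cont=1 payload=0x57=87: acc |= 87<<0 -> acc=87 shift=7
  byte[1]=0x7E cont=0 payload=0x7E=126: acc |= 126<<7 -> acc=16215 shift=14 [end]
Varint 1: bytes[0:2] = D7 7E -> value 16215 (2 byte(s))
  byte[2]=0xDC cont=1 payload=0x5C=92: acc |= 92<<0 -> acc=92 shift=7
  byte[3]=0x3A cont=0 payload=0x3A=58: acc |= 58<<7 -> acc=7516 shift=14 [end]
Varint 2: bytes[2:4] = DC 3A -> value 7516 (2 byte(s))
  byte[4]=0x4F cont=0 payload=0x4F=79: acc |= 79<<0 -> acc=79 shift=7 [end]
Varint 3: bytes[4:5] = 4F -> value 79 (1 byte(s))
  byte[5]=0x1A cont=0 payload=0x1A=26: acc |= 26<<0 -> acc=26 shift=7 [end]
Varint 4: bytes[5:6] = 1A -> value 26 (1 byte(s))
  byte[6]=0xEF cont=1 payload=0x6F=111: acc |= 111<<0 -> acc=111 shift=7
  byte[7]=0x1A cont=0 payload=0x1A=26: acc |= 26<<7 -> acc=3439 shift=14 [end]
Varint 5: bytes[6:8] = EF 1A -> value 3439 (2 byte(s))
  byte[8]=0x66 cont=0 payload=0x66=102: acc |= 102<<0 -> acc=102 shift=7 [end]
Varint 6: bytes[8:9] = 66 -> value 102 (1 byte(s))

Answer: 2 2 1 1 2 1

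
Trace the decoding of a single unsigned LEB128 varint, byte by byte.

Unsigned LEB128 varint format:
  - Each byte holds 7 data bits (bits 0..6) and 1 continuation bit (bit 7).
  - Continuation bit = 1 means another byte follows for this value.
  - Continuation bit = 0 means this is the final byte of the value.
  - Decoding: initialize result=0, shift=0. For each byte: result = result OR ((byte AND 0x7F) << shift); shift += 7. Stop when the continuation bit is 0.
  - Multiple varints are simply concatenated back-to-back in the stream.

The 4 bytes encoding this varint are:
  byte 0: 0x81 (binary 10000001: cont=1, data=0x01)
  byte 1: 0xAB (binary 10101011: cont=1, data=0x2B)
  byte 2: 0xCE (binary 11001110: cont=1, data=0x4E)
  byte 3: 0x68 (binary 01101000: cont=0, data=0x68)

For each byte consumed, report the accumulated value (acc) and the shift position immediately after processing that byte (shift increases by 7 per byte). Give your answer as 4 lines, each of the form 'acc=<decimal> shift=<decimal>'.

Answer: acc=1 shift=7
acc=5505 shift=14
acc=1283457 shift=21
acc=219387265 shift=28

Derivation:
byte 0=0x81: payload=0x01=1, contrib = 1<<0 = 1; acc -> 1, shift -> 7
byte 1=0xAB: payload=0x2B=43, contrib = 43<<7 = 5504; acc -> 5505, shift -> 14
byte 2=0xCE: payload=0x4E=78, contrib = 78<<14 = 1277952; acc -> 1283457, shift -> 21
byte 3=0x68: payload=0x68=104, contrib = 104<<21 = 218103808; acc -> 219387265, shift -> 28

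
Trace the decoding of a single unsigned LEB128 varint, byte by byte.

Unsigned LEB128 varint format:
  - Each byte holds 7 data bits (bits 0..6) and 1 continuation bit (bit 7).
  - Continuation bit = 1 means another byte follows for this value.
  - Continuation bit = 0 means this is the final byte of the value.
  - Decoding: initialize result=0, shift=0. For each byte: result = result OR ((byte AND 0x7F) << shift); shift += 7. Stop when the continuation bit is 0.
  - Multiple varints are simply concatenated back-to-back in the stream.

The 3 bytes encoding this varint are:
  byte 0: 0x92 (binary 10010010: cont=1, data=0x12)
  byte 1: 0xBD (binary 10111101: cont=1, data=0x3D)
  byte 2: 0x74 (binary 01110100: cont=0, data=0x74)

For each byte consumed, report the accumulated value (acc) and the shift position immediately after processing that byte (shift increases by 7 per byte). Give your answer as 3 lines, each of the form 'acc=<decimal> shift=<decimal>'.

Answer: acc=18 shift=7
acc=7826 shift=14
acc=1908370 shift=21

Derivation:
byte 0=0x92: payload=0x12=18, contrib = 18<<0 = 18; acc -> 18, shift -> 7
byte 1=0xBD: payload=0x3D=61, contrib = 61<<7 = 7808; acc -> 7826, shift -> 14
byte 2=0x74: payload=0x74=116, contrib = 116<<14 = 1900544; acc -> 1908370, shift -> 21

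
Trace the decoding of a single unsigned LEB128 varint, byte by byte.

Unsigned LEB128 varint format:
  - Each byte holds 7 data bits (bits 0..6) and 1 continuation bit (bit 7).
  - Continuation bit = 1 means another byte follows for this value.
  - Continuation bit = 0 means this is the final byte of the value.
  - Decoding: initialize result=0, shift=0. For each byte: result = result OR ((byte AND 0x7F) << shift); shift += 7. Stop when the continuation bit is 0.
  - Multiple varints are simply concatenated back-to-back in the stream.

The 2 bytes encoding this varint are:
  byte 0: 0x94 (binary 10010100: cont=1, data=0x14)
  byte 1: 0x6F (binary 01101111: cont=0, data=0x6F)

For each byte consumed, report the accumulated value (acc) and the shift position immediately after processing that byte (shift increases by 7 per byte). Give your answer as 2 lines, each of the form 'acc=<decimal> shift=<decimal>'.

byte 0=0x94: payload=0x14=20, contrib = 20<<0 = 20; acc -> 20, shift -> 7
byte 1=0x6F: payload=0x6F=111, contrib = 111<<7 = 14208; acc -> 14228, shift -> 14

Answer: acc=20 shift=7
acc=14228 shift=14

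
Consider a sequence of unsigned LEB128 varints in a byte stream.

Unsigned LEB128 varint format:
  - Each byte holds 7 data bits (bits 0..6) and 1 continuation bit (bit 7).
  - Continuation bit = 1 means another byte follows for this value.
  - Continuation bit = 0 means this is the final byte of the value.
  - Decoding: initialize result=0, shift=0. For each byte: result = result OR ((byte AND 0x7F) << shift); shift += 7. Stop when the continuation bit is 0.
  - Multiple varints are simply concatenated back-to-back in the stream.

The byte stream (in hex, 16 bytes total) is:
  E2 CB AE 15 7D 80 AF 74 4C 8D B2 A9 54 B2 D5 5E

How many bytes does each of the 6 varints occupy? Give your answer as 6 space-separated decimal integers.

Answer: 4 1 3 1 4 3

Derivation:
  byte[0]=0xE2 cont=1 payload=0x62=98: acc |= 98<<0 -> acc=98 shift=7
  byte[1]=0xCB cont=1 payload=0x4B=75: acc |= 75<<7 -> acc=9698 shift=14
  byte[2]=0xAE cont=1 payload=0x2E=46: acc |= 46<<14 -> acc=763362 shift=21
  byte[3]=0x15 cont=0 payload=0x15=21: acc |= 21<<21 -> acc=44803554 shift=28 [end]
Varint 1: bytes[0:4] = E2 CB AE 15 -> value 44803554 (4 byte(s))
  byte[4]=0x7D cont=0 payload=0x7D=125: acc |= 125<<0 -> acc=125 shift=7 [end]
Varint 2: bytes[4:5] = 7D -> value 125 (1 byte(s))
  byte[5]=0x80 cont=1 payload=0x00=0: acc |= 0<<0 -> acc=0 shift=7
  byte[6]=0xAF cont=1 payload=0x2F=47: acc |= 47<<7 -> acc=6016 shift=14
  byte[7]=0x74 cont=0 payload=0x74=116: acc |= 116<<14 -> acc=1906560 shift=21 [end]
Varint 3: bytes[5:8] = 80 AF 74 -> value 1906560 (3 byte(s))
  byte[8]=0x4C cont=0 payload=0x4C=76: acc |= 76<<0 -> acc=76 shift=7 [end]
Varint 4: bytes[8:9] = 4C -> value 76 (1 byte(s))
  byte[9]=0x8D cont=1 payload=0x0D=13: acc |= 13<<0 -> acc=13 shift=7
  byte[10]=0xB2 cont=1 payload=0x32=50: acc |= 50<<7 -> acc=6413 shift=14
  byte[11]=0xA9 cont=1 payload=0x29=41: acc |= 41<<14 -> acc=678157 shift=21
  byte[12]=0x54 cont=0 payload=0x54=84: acc |= 84<<21 -> acc=176838925 shift=28 [end]
Varint 5: bytes[9:13] = 8D B2 A9 54 -> value 176838925 (4 byte(s))
  byte[13]=0xB2 cont=1 payload=0x32=50: acc |= 50<<0 -> acc=50 shift=7
  byte[14]=0xD5 cont=1 payload=0x55=85: acc |= 85<<7 -> acc=10930 shift=14
  byte[15]=0x5E cont=0 payload=0x5E=94: acc |= 94<<14 -> acc=1551026 shift=21 [end]
Varint 6: bytes[13:16] = B2 D5 5E -> value 1551026 (3 byte(s))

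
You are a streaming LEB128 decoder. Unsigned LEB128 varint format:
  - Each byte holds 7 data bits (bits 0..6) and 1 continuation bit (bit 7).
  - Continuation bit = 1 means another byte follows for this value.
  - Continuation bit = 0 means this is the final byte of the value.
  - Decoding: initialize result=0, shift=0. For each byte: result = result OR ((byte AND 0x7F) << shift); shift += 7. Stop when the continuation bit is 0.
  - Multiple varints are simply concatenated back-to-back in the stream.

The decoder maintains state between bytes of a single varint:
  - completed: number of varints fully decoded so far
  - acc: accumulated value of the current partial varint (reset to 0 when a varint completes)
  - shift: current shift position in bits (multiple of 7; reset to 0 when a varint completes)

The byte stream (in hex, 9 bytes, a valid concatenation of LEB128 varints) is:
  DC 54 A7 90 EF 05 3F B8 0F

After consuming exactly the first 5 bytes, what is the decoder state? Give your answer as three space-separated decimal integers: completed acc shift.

byte[0]=0xDC cont=1 payload=0x5C: acc |= 92<<0 -> completed=0 acc=92 shift=7
byte[1]=0x54 cont=0 payload=0x54: varint #1 complete (value=10844); reset -> completed=1 acc=0 shift=0
byte[2]=0xA7 cont=1 payload=0x27: acc |= 39<<0 -> completed=1 acc=39 shift=7
byte[3]=0x90 cont=1 payload=0x10: acc |= 16<<7 -> completed=1 acc=2087 shift=14
byte[4]=0xEF cont=1 payload=0x6F: acc |= 111<<14 -> completed=1 acc=1820711 shift=21

Answer: 1 1820711 21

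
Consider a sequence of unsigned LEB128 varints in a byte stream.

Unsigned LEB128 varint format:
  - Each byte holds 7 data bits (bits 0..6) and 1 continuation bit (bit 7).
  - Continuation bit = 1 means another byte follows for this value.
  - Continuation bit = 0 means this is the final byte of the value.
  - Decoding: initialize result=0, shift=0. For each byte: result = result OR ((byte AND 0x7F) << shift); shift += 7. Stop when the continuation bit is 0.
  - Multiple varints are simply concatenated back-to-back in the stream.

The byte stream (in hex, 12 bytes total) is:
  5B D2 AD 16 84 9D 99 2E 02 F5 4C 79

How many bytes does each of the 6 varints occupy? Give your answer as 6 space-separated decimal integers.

Answer: 1 3 4 1 2 1

Derivation:
  byte[0]=0x5B cont=0 payload=0x5B=91: acc |= 91<<0 -> acc=91 shift=7 [end]
Varint 1: bytes[0:1] = 5B -> value 91 (1 byte(s))
  byte[1]=0xD2 cont=1 payload=0x52=82: acc |= 82<<0 -> acc=82 shift=7
  byte[2]=0xAD cont=1 payload=0x2D=45: acc |= 45<<7 -> acc=5842 shift=14
  byte[3]=0x16 cont=0 payload=0x16=22: acc |= 22<<14 -> acc=366290 shift=21 [end]
Varint 2: bytes[1:4] = D2 AD 16 -> value 366290 (3 byte(s))
  byte[4]=0x84 cont=1 payload=0x04=4: acc |= 4<<0 -> acc=4 shift=7
  byte[5]=0x9D cont=1 payload=0x1D=29: acc |= 29<<7 -> acc=3716 shift=14
  byte[6]=0x99 cont=1 payload=0x19=25: acc |= 25<<14 -> acc=413316 shift=21
  byte[7]=0x2E cont=0 payload=0x2E=46: acc |= 46<<21 -> acc=96882308 shift=28 [end]
Varint 3: bytes[4:8] = 84 9D 99 2E -> value 96882308 (4 byte(s))
  byte[8]=0x02 cont=0 payload=0x02=2: acc |= 2<<0 -> acc=2 shift=7 [end]
Varint 4: bytes[8:9] = 02 -> value 2 (1 byte(s))
  byte[9]=0xF5 cont=1 payload=0x75=117: acc |= 117<<0 -> acc=117 shift=7
  byte[10]=0x4C cont=0 payload=0x4C=76: acc |= 76<<7 -> acc=9845 shift=14 [end]
Varint 5: bytes[9:11] = F5 4C -> value 9845 (2 byte(s))
  byte[11]=0x79 cont=0 payload=0x79=121: acc |= 121<<0 -> acc=121 shift=7 [end]
Varint 6: bytes[11:12] = 79 -> value 121 (1 byte(s))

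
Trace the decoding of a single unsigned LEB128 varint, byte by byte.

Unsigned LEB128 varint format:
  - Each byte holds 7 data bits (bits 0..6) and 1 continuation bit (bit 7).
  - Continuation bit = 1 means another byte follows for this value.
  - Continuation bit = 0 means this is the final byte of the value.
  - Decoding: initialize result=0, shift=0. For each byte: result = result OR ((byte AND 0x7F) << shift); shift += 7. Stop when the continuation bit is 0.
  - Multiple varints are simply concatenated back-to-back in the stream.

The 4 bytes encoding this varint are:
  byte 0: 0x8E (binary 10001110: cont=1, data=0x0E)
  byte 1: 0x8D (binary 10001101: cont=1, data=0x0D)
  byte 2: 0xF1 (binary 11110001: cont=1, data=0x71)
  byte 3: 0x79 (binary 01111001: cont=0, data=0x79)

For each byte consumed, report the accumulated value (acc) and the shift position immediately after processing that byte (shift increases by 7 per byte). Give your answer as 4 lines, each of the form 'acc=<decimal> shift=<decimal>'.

Answer: acc=14 shift=7
acc=1678 shift=14
acc=1853070 shift=21
acc=255608462 shift=28

Derivation:
byte 0=0x8E: payload=0x0E=14, contrib = 14<<0 = 14; acc -> 14, shift -> 7
byte 1=0x8D: payload=0x0D=13, contrib = 13<<7 = 1664; acc -> 1678, shift -> 14
byte 2=0xF1: payload=0x71=113, contrib = 113<<14 = 1851392; acc -> 1853070, shift -> 21
byte 3=0x79: payload=0x79=121, contrib = 121<<21 = 253755392; acc -> 255608462, shift -> 28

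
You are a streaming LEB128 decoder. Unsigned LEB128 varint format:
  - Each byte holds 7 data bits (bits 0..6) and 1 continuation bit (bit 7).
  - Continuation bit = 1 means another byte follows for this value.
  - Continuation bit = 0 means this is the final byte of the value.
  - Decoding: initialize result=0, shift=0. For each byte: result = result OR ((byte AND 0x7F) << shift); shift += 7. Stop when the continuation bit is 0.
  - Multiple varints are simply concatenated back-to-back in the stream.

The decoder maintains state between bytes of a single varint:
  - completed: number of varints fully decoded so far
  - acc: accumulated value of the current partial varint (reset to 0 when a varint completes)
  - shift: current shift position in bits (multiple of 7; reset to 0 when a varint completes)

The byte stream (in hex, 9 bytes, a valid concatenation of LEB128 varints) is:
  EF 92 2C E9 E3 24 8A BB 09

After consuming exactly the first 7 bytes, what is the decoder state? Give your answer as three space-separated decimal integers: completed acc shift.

byte[0]=0xEF cont=1 payload=0x6F: acc |= 111<<0 -> completed=0 acc=111 shift=7
byte[1]=0x92 cont=1 payload=0x12: acc |= 18<<7 -> completed=0 acc=2415 shift=14
byte[2]=0x2C cont=0 payload=0x2C: varint #1 complete (value=723311); reset -> completed=1 acc=0 shift=0
byte[3]=0xE9 cont=1 payload=0x69: acc |= 105<<0 -> completed=1 acc=105 shift=7
byte[4]=0xE3 cont=1 payload=0x63: acc |= 99<<7 -> completed=1 acc=12777 shift=14
byte[5]=0x24 cont=0 payload=0x24: varint #2 complete (value=602601); reset -> completed=2 acc=0 shift=0
byte[6]=0x8A cont=1 payload=0x0A: acc |= 10<<0 -> completed=2 acc=10 shift=7

Answer: 2 10 7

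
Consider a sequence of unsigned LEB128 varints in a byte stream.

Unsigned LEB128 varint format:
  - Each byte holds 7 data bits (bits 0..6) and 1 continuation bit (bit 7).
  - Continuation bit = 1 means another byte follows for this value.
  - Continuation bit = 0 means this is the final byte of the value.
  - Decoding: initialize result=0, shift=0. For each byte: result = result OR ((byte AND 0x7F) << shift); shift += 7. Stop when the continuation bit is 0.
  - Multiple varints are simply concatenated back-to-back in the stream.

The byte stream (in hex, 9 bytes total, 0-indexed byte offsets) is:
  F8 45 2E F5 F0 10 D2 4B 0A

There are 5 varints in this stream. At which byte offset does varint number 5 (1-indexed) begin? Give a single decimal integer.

Answer: 8

Derivation:
  byte[0]=0xF8 cont=1 payload=0x78=120: acc |= 120<<0 -> acc=120 shift=7
  byte[1]=0x45 cont=0 payload=0x45=69: acc |= 69<<7 -> acc=8952 shift=14 [end]
Varint 1: bytes[0:2] = F8 45 -> value 8952 (2 byte(s))
  byte[2]=0x2E cont=0 payload=0x2E=46: acc |= 46<<0 -> acc=46 shift=7 [end]
Varint 2: bytes[2:3] = 2E -> value 46 (1 byte(s))
  byte[3]=0xF5 cont=1 payload=0x75=117: acc |= 117<<0 -> acc=117 shift=7
  byte[4]=0xF0 cont=1 payload=0x70=112: acc |= 112<<7 -> acc=14453 shift=14
  byte[5]=0x10 cont=0 payload=0x10=16: acc |= 16<<14 -> acc=276597 shift=21 [end]
Varint 3: bytes[3:6] = F5 F0 10 -> value 276597 (3 byte(s))
  byte[6]=0xD2 cont=1 payload=0x52=82: acc |= 82<<0 -> acc=82 shift=7
  byte[7]=0x4B cont=0 payload=0x4B=75: acc |= 75<<7 -> acc=9682 shift=14 [end]
Varint 4: bytes[6:8] = D2 4B -> value 9682 (2 byte(s))
  byte[8]=0x0A cont=0 payload=0x0A=10: acc |= 10<<0 -> acc=10 shift=7 [end]
Varint 5: bytes[8:9] = 0A -> value 10 (1 byte(s))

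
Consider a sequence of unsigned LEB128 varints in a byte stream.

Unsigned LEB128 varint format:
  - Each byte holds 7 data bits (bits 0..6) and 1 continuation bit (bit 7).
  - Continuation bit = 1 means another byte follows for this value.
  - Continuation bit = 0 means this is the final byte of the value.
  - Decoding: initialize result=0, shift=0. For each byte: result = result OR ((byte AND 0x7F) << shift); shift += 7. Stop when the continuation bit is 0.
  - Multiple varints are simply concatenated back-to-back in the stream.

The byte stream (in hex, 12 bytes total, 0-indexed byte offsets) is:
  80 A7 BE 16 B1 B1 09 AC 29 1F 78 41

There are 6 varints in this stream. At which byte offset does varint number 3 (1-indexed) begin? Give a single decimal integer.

Answer: 7

Derivation:
  byte[0]=0x80 cont=1 payload=0x00=0: acc |= 0<<0 -> acc=0 shift=7
  byte[1]=0xA7 cont=1 payload=0x27=39: acc |= 39<<7 -> acc=4992 shift=14
  byte[2]=0xBE cont=1 payload=0x3E=62: acc |= 62<<14 -> acc=1020800 shift=21
  byte[3]=0x16 cont=0 payload=0x16=22: acc |= 22<<21 -> acc=47158144 shift=28 [end]
Varint 1: bytes[0:4] = 80 A7 BE 16 -> value 47158144 (4 byte(s))
  byte[4]=0xB1 cont=1 payload=0x31=49: acc |= 49<<0 -> acc=49 shift=7
  byte[5]=0xB1 cont=1 payload=0x31=49: acc |= 49<<7 -> acc=6321 shift=14
  byte[6]=0x09 cont=0 payload=0x09=9: acc |= 9<<14 -> acc=153777 shift=21 [end]
Varint 2: bytes[4:7] = B1 B1 09 -> value 153777 (3 byte(s))
  byte[7]=0xAC cont=1 payload=0x2C=44: acc |= 44<<0 -> acc=44 shift=7
  byte[8]=0x29 cont=0 payload=0x29=41: acc |= 41<<7 -> acc=5292 shift=14 [end]
Varint 3: bytes[7:9] = AC 29 -> value 5292 (2 byte(s))
  byte[9]=0x1F cont=0 payload=0x1F=31: acc |= 31<<0 -> acc=31 shift=7 [end]
Varint 4: bytes[9:10] = 1F -> value 31 (1 byte(s))
  byte[10]=0x78 cont=0 payload=0x78=120: acc |= 120<<0 -> acc=120 shift=7 [end]
Varint 5: bytes[10:11] = 78 -> value 120 (1 byte(s))
  byte[11]=0x41 cont=0 payload=0x41=65: acc |= 65<<0 -> acc=65 shift=7 [end]
Varint 6: bytes[11:12] = 41 -> value 65 (1 byte(s))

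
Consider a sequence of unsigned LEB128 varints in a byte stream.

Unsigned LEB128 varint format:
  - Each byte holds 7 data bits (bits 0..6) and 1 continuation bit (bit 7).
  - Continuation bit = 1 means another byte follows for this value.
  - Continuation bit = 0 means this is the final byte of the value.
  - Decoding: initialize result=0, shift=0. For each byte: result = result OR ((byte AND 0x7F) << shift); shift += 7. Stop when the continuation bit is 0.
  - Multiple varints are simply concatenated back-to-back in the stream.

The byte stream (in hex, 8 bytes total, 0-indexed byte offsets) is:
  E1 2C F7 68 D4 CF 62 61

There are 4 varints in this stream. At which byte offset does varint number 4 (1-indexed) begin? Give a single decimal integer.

  byte[0]=0xE1 cont=1 payload=0x61=97: acc |= 97<<0 -> acc=97 shift=7
  byte[1]=0x2C cont=0 payload=0x2C=44: acc |= 44<<7 -> acc=5729 shift=14 [end]
Varint 1: bytes[0:2] = E1 2C -> value 5729 (2 byte(s))
  byte[2]=0xF7 cont=1 payload=0x77=119: acc |= 119<<0 -> acc=119 shift=7
  byte[3]=0x68 cont=0 payload=0x68=104: acc |= 104<<7 -> acc=13431 shift=14 [end]
Varint 2: bytes[2:4] = F7 68 -> value 13431 (2 byte(s))
  byte[4]=0xD4 cont=1 payload=0x54=84: acc |= 84<<0 -> acc=84 shift=7
  byte[5]=0xCF cont=1 payload=0x4F=79: acc |= 79<<7 -> acc=10196 shift=14
  byte[6]=0x62 cont=0 payload=0x62=98: acc |= 98<<14 -> acc=1615828 shift=21 [end]
Varint 3: bytes[4:7] = D4 CF 62 -> value 1615828 (3 byte(s))
  byte[7]=0x61 cont=0 payload=0x61=97: acc |= 97<<0 -> acc=97 shift=7 [end]
Varint 4: bytes[7:8] = 61 -> value 97 (1 byte(s))

Answer: 7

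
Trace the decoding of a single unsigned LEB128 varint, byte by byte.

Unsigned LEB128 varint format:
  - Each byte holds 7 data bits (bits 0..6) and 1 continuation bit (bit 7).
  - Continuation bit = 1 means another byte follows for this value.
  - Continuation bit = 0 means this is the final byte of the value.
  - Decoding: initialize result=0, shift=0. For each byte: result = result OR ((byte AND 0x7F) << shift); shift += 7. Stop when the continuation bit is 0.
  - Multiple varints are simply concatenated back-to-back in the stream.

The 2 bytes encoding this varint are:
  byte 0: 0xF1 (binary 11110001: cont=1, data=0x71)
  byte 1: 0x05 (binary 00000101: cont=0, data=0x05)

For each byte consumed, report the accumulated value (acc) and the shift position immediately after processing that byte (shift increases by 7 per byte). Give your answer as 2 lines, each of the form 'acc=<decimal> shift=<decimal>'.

Answer: acc=113 shift=7
acc=753 shift=14

Derivation:
byte 0=0xF1: payload=0x71=113, contrib = 113<<0 = 113; acc -> 113, shift -> 7
byte 1=0x05: payload=0x05=5, contrib = 5<<7 = 640; acc -> 753, shift -> 14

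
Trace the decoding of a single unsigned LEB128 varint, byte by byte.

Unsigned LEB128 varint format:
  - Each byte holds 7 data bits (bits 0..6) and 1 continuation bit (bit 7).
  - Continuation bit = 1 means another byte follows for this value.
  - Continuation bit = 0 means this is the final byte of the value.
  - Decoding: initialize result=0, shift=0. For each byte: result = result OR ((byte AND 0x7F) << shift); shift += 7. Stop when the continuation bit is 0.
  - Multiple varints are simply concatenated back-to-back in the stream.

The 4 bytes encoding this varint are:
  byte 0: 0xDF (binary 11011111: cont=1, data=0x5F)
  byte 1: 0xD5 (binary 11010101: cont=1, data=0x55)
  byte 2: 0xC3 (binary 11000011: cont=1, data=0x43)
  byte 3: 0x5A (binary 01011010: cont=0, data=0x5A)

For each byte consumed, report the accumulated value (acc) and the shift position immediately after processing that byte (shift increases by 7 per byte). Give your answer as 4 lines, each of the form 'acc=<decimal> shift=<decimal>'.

byte 0=0xDF: payload=0x5F=95, contrib = 95<<0 = 95; acc -> 95, shift -> 7
byte 1=0xD5: payload=0x55=85, contrib = 85<<7 = 10880; acc -> 10975, shift -> 14
byte 2=0xC3: payload=0x43=67, contrib = 67<<14 = 1097728; acc -> 1108703, shift -> 21
byte 3=0x5A: payload=0x5A=90, contrib = 90<<21 = 188743680; acc -> 189852383, shift -> 28

Answer: acc=95 shift=7
acc=10975 shift=14
acc=1108703 shift=21
acc=189852383 shift=28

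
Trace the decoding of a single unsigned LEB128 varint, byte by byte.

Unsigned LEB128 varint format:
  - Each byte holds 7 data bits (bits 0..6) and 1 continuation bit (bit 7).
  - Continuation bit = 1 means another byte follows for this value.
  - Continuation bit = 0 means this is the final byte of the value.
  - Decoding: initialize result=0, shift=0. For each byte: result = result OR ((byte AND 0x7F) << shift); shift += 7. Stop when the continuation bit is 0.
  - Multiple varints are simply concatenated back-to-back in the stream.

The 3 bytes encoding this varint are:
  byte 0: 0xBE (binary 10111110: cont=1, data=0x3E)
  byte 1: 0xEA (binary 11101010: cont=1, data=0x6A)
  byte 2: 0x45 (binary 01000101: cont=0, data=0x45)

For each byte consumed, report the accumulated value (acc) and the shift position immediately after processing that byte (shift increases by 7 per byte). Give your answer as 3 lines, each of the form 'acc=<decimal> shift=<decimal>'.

Answer: acc=62 shift=7
acc=13630 shift=14
acc=1144126 shift=21

Derivation:
byte 0=0xBE: payload=0x3E=62, contrib = 62<<0 = 62; acc -> 62, shift -> 7
byte 1=0xEA: payload=0x6A=106, contrib = 106<<7 = 13568; acc -> 13630, shift -> 14
byte 2=0x45: payload=0x45=69, contrib = 69<<14 = 1130496; acc -> 1144126, shift -> 21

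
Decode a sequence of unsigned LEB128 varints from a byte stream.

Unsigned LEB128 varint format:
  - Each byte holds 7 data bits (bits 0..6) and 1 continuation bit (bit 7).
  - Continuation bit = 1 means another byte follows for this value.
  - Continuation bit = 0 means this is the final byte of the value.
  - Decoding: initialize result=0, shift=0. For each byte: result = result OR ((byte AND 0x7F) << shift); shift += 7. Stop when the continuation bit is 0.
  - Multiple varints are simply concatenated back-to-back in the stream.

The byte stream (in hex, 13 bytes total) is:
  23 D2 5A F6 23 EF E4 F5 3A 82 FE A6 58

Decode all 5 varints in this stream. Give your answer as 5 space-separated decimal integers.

  byte[0]=0x23 cont=0 payload=0x23=35: acc |= 35<<0 -> acc=35 shift=7 [end]
Varint 1: bytes[0:1] = 23 -> value 35 (1 byte(s))
  byte[1]=0xD2 cont=1 payload=0x52=82: acc |= 82<<0 -> acc=82 shift=7
  byte[2]=0x5A cont=0 payload=0x5A=90: acc |= 90<<7 -> acc=11602 shift=14 [end]
Varint 2: bytes[1:3] = D2 5A -> value 11602 (2 byte(s))
  byte[3]=0xF6 cont=1 payload=0x76=118: acc |= 118<<0 -> acc=118 shift=7
  byte[4]=0x23 cont=0 payload=0x23=35: acc |= 35<<7 -> acc=4598 shift=14 [end]
Varint 3: bytes[3:5] = F6 23 -> value 4598 (2 byte(s))
  byte[5]=0xEF cont=1 payload=0x6F=111: acc |= 111<<0 -> acc=111 shift=7
  byte[6]=0xE4 cont=1 payload=0x64=100: acc |= 100<<7 -> acc=12911 shift=14
  byte[7]=0xF5 cont=1 payload=0x75=117: acc |= 117<<14 -> acc=1929839 shift=21
  byte[8]=0x3A cont=0 payload=0x3A=58: acc |= 58<<21 -> acc=123564655 shift=28 [end]
Varint 4: bytes[5:9] = EF E4 F5 3A -> value 123564655 (4 byte(s))
  byte[9]=0x82 cont=1 payload=0x02=2: acc |= 2<<0 -> acc=2 shift=7
  byte[10]=0xFE cont=1 payload=0x7E=126: acc |= 126<<7 -> acc=16130 shift=14
  byte[11]=0xA6 cont=1 payload=0x26=38: acc |= 38<<14 -> acc=638722 shift=21
  byte[12]=0x58 cont=0 payload=0x58=88: acc |= 88<<21 -> acc=185188098 shift=28 [end]
Varint 5: bytes[9:13] = 82 FE A6 58 -> value 185188098 (4 byte(s))

Answer: 35 11602 4598 123564655 185188098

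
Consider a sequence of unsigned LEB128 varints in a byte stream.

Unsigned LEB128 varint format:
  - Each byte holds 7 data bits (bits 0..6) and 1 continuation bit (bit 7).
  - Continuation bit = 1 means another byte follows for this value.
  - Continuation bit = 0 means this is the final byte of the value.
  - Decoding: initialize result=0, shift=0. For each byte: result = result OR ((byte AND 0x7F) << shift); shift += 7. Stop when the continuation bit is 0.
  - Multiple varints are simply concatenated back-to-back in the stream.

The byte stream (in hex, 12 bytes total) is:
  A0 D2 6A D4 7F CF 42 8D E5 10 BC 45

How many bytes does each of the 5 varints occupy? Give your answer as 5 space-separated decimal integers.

  byte[0]=0xA0 cont=1 payload=0x20=32: acc |= 32<<0 -> acc=32 shift=7
  byte[1]=0xD2 cont=1 payload=0x52=82: acc |= 82<<7 -> acc=10528 shift=14
  byte[2]=0x6A cont=0 payload=0x6A=106: acc |= 106<<14 -> acc=1747232 shift=21 [end]
Varint 1: bytes[0:3] = A0 D2 6A -> value 1747232 (3 byte(s))
  byte[3]=0xD4 cont=1 payload=0x54=84: acc |= 84<<0 -> acc=84 shift=7
  byte[4]=0x7F cont=0 payload=0x7F=127: acc |= 127<<7 -> acc=16340 shift=14 [end]
Varint 2: bytes[3:5] = D4 7F -> value 16340 (2 byte(s))
  byte[5]=0xCF cont=1 payload=0x4F=79: acc |= 79<<0 -> acc=79 shift=7
  byte[6]=0x42 cont=0 payload=0x42=66: acc |= 66<<7 -> acc=8527 shift=14 [end]
Varint 3: bytes[5:7] = CF 42 -> value 8527 (2 byte(s))
  byte[7]=0x8D cont=1 payload=0x0D=13: acc |= 13<<0 -> acc=13 shift=7
  byte[8]=0xE5 cont=1 payload=0x65=101: acc |= 101<<7 -> acc=12941 shift=14
  byte[9]=0x10 cont=0 payload=0x10=16: acc |= 16<<14 -> acc=275085 shift=21 [end]
Varint 4: bytes[7:10] = 8D E5 10 -> value 275085 (3 byte(s))
  byte[10]=0xBC cont=1 payload=0x3C=60: acc |= 60<<0 -> acc=60 shift=7
  byte[11]=0x45 cont=0 payload=0x45=69: acc |= 69<<7 -> acc=8892 shift=14 [end]
Varint 5: bytes[10:12] = BC 45 -> value 8892 (2 byte(s))

Answer: 3 2 2 3 2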